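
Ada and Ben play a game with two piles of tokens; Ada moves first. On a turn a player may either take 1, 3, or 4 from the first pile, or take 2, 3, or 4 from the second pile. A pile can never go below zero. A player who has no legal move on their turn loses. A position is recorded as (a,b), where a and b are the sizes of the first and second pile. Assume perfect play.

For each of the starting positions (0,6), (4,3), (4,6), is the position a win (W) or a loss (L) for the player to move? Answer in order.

(0,6): L, (4,3): W, (4,6): W

Work bottom-up. With no move the player to move loses. Otherwise the position is W if at least one move leads to an L position for the opponent, and L if every move leads to a W.
No move ever increases a pile, so every position that can arise here has a ≤ 4 and b ≤ 6; it is enough to label the cells with 0 ≤ a ≤ 4 and 0 ≤ b ≤ 6.
Every move lowers a or b (never raises either), so fill the grid row by row in increasing a, and left to right within a row: each cell's successors are then already labelled.
      b=0  b=1  b=2  b=3  b=4  b=5  b=6
a=0:    L    L    W    W    W    W    L
a=1:    W    W    L    L    W    W    W
a=2:    L    L    W    W    W    W    L
a=3:    W    W    L    L    W    W    W
a=4:    W    W    W    W    L    L    W
Cells with no legal move (terminal, hence L): (0,0), (0,1).
The remaining L cells, each justified by listing all of its moves:
(0,6): →(0,4)(W), (0,3)(W), (0,2)(W) — all W, so L
(1,2): →(0,2)(W), (1,0)(W) — all W, so L
(1,3): →(0,3)(W), (1,1)(W), (1,0)(W) — all W, so L
(2,0): →(1,0)(W) only, which is W, so L
(2,1): →(1,1)(W) only, which is W, so L
(2,6): →(1,6)(W), (2,4)(W), (2,3)(W), (2,2)(W) — all W, so L
(3,2): →(2,2)(W), (0,2)(W), (3,0)(W) — all W, so L
(3,3): →(2,3)(W), (0,3)(W), (3,1)(W), (3,0)(W) — all W, so L
(4,4): →(3,4)(W), (1,4)(W), (0,4)(W), (4,2)(W), (4,1)(W), (4,0)(W) — all W, so L
(4,5): →(3,5)(W), (1,5)(W), (0,5)(W), (4,3)(W), (4,2)(W), (4,1)(W) — all W, so L
Every other cell has at least one move into one of the L cells above, so it is W.
(0,6): one of the L cells justified above, so L
(4,3): the move to (3,3) reaches an L cell, so W
(4,6): the move to (0,6) reaches an L cell, so W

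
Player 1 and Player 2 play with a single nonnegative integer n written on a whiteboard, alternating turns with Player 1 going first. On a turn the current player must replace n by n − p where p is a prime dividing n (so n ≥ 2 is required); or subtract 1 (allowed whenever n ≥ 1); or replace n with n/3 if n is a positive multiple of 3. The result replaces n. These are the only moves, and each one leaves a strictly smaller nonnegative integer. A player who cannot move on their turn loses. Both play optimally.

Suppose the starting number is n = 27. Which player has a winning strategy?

Player 2 wins.

Positions with no move are L. A position that does have a move is losing for the player to move precisely when every available move leads to a winning position for the opponent. Fill in the labels:
n=0: no move → L
n=1: can move to 0, which is L ⇒ W
n=2: can move to 0, which is L ⇒ W
n=3: can move to 0, which is L ⇒ W
n=4: moves to 2(W), 3(W); every one is W ⇒ L
n=5: can move to 0, which is L ⇒ W
n=6: can move to 4, which is L ⇒ W
n=7: can move to 0, which is L ⇒ W
n=8: moves to 6(W), 7(W); every one is W ⇒ L
n=9: can move to 8, which is L ⇒ W
n=10: can move to 8, which is L ⇒ W
n=11: can move to 0, which is L ⇒ W
n=12: can move to 4, which is L ⇒ W
n=13: can move to 0, which is L ⇒ W
n=14: moves to 7(W), 12(W), 13(W); every one is W ⇒ L
n=15: can move to 14, which is L ⇒ W
n=16: can move to 14, which is L ⇒ W
n=17: can move to 0, which is L ⇒ W
n=18: moves to 6(W), 15(W), 16(W), 17(W); every one is W ⇒ L
n=19: can move to 0, which is L ⇒ W
n=20: can move to 18, which is L ⇒ W
n=21: can move to 14, which is L ⇒ W
n=22: moves to 11(W), 20(W), 21(W); every one is W ⇒ L
n=23: can move to 0, which is L ⇒ W
n=24: can move to 8, which is L ⇒ W
n=25: moves to 20(W), 24(W); every one is W ⇒ L
n=26: can move to 25, which is L ⇒ W
n=27: moves to 9(W), 24(W), 26(W); every one is W ⇒ L
Every move from 27 reaches a W position, so the mover loses.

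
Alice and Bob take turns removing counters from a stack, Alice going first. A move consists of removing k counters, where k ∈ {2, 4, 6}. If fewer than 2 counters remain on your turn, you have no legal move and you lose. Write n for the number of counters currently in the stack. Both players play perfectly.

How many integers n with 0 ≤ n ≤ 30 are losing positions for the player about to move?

8

Classify positions by backward induction: terminal positions (no move available) are L. From any other position, the mover wins iff some move reaches an L.
n=0: no move → L
n=1: no move → L
n=2: →0(L), so W
n=3: →1(L), so W
n=4: →0(L), so W
n=5: →1(L), so W
n=6: →0(L), so W
n=7: →1(L), so W
n=8: →6(W), 4(W), 2(W) — all W, so L
n=9: →7(W), 5(W), 3(W) — all W, so L
n=10: →8(L), so W
n=11: →9(L), so W
n=12: →8(L), so W
n=13: →9(L), so W
n=14: →8(L), so W
n=15: →9(L), so W
n=16: →14(W), 12(W), 10(W) — all W, so L
n=17: →15(W), 13(W), 11(W) — all W, so L
n=18: →16(L), so W
n=19: →17(L), so W
n=20: →16(L), so W
n=21: →17(L), so W
n=22: →16(L), so W
n=23: →17(L), so W
n=24: →22(W), 20(W), 18(W) — all W, so L
n=25: →23(W), 21(W), 19(W) — all W, so L
n=26: →24(L), so W
n=27: →25(L), so W
n=28: →24(L), so W
n=29: →25(L), so W
n=30: →24(L), so W
L entries with 0 ≤ n ≤ 30: n = 0, 1, 8, 9, 16, 17, 24, 25; that makes 8.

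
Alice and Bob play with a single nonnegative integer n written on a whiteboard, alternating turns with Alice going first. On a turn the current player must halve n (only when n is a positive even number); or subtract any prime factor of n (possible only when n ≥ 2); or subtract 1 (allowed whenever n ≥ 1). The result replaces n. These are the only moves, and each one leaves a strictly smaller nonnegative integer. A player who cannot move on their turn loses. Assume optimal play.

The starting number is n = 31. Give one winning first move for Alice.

Move to 0.

Positions with no move are L. A position that does have a move is losing for the player to move precisely when every available move leads to a winning position for the opponent. Fill in the labels:
n=0: no move → L
n=1: can move to 0, which is L ⇒ W
n=2: can move to 0, which is L ⇒ W
n=3: can move to 0, which is L ⇒ W
n=4: moves to 2(W), 3(W); every one is W ⇒ L
n=5: can move to 0, which is L ⇒ W
n=6: can move to 4, which is L ⇒ W
n=7: can move to 0, which is L ⇒ W
n=8: can move to 4, which is L ⇒ W
n=9: moves to 6(W), 8(W); every one is W ⇒ L
n=10: can move to 9, which is L ⇒ W
n=11: can move to 0, which is L ⇒ W
n=12: can move to 9, which is L ⇒ W
n=13: can move to 0, which is L ⇒ W
n=14: moves to 7(W), 12(W), 13(W); every one is W ⇒ L
n=15: can move to 14, which is L ⇒ W
n=16: can move to 14, which is L ⇒ W
n=17: can move to 0, which is L ⇒ W
n=18: can move to 9, which is L ⇒ W
n=19: can move to 0, which is L ⇒ W
n=20: moves to 10(W), 15(W), 18(W), 19(W); every one is W ⇒ L
n=21: can move to 14, which is L ⇒ W
n=22: can move to 20, which is L ⇒ W
n=23: can move to 0, which is L ⇒ W
n=24: moves to 12(W), 21(W), 22(W), 23(W); every one is W ⇒ L
n=25: can move to 20, which is L ⇒ W
n=26: can move to 24, which is L ⇒ W
n=27: can move to 24, which is L ⇒ W
n=28: can move to 14, which is L ⇒ W
n=29: can move to 0, which is L ⇒ W
n=30: moves to 15(W), 25(W), 27(W), 28(W), 29(W); every one is W ⇒ L
n=31: can move to 0, which is L ⇒ W
From 31, the L positions reachable in one move are: 0, 30. Any move reaching one of these is winning.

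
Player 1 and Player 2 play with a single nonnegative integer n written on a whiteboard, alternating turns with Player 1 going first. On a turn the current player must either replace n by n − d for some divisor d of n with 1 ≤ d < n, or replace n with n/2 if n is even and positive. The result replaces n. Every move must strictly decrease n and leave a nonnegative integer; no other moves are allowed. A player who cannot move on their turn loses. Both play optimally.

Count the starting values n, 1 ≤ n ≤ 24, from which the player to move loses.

Positions with no move are L. A position that does have a move is losing for the player to move precisely when every available move leads to a winning position for the opponent. Fill in the labels:
n=0: no move → L
n=1: no move → L
n=2: can move to 1, which is L ⇒ W
n=3: the only move is to 2(W), a W ⇒ L
n=4: can move to 3, which is L ⇒ W
n=5: the only move is to 4(W), a W ⇒ L
n=6: can move to 3, which is L ⇒ W
n=7: the only move is to 6(W), a W ⇒ L
n=8: can move to 7, which is L ⇒ W
n=9: moves to 6(W), 8(W); every one is W ⇒ L
n=10: can move to 5, which is L ⇒ W
n=11: the only move is to 10(W), a W ⇒ L
n=12: can move to 9, which is L ⇒ W
n=13: the only move is to 12(W), a W ⇒ L
n=14: can move to 7, which is L ⇒ W
n=15: moves to 10(W), 12(W), 14(W); every one is W ⇒ L
n=16: can move to 15, which is L ⇒ W
n=17: the only move is to 16(W), a W ⇒ L
n=18: can move to 9, which is L ⇒ W
n=19: the only move is to 18(W), a W ⇒ L
n=20: can move to 15, which is L ⇒ W
n=21: moves to 14(W), 18(W), 20(W); every one is W ⇒ L
n=22: can move to 11, which is L ⇒ W
n=23: the only move is to 22(W), a W ⇒ L
n=24: can move to 21, which is L ⇒ W
L entries with 1 ≤ n ≤ 24 (n=0 is outside the asked range and is not counted): n = 1, 3, 5, 7, 9, 11, 13, 15, 17, 19, 21, 23; that makes 12.

12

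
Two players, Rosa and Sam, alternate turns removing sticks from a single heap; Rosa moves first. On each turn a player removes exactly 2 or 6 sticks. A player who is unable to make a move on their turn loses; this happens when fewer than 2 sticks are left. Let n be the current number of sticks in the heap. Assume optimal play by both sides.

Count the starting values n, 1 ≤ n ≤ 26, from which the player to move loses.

Work bottom-up. With no move the player to move loses. Otherwise the position is W if at least one move leads to an L position for the opponent, and L if every move leads to a W.
n=0: no move → L
n=1: no move → L
n=2: reaches L-position 0 → W
n=3: reaches L-position 1 → W
n=4: only reaches 2(W), which is W → L
n=5: only reaches 3(W), which is W → L
n=6: reaches L-position 4 → W
n=7: reaches L-position 5 → W
n=8: only reaches 6(W), 2(W), all W → L
n=9: only reaches 7(W), 3(W), all W → L
n=10: reaches L-position 8 → W
n=11: reaches L-position 9 → W
n=12: only reaches 10(W), 6(W), all W → L
n=13: only reaches 11(W), 7(W), all W → L
n=14: reaches L-position 12 → W
n=15: reaches L-position 13 → W
n=16: only reaches 14(W), 10(W), all W → L
n=17: only reaches 15(W), 11(W), all W → L
n=18: reaches L-position 16 → W
n=19: reaches L-position 17 → W
n=20: only reaches 18(W), 14(W), all W → L
n=21: only reaches 19(W), 15(W), all W → L
n=22: reaches L-position 20 → W
n=23: reaches L-position 21 → W
n=24: only reaches 22(W), 18(W), all W → L
n=25: only reaches 23(W), 19(W), all W → L
n=26: reaches L-position 24 → W
L entries with 1 ≤ n ≤ 26 (n=0 is outside the asked range and is not counted): n = 1, 4, 5, 8, 9, 12, 13, 16, 17, 20, 21, 24, 25; that makes 13.

13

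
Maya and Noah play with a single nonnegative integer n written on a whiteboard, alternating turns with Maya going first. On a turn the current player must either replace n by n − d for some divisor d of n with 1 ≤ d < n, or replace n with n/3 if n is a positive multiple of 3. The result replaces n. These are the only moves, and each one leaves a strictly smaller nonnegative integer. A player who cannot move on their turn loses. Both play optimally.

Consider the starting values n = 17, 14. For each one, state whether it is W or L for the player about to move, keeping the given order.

17: L, 14: W

Build the W/L table. Terminal = L. A non-terminal position is W if it has a move to some L; otherwise it is L.
n=0: no move → L
n=1: no move → L
n=2: W (go to 1, an L position)
n=3: W (go to 1, an L position)
n=4: L (options 2(W), 3(W) are all W)
n=5: W (go to 4, an L position)
n=6: W (go to 4, an L position)
n=7: L (sole option 6(W) is W)
n=8: W (go to 4, an L position)
n=9: L (options 3(W), 6(W), 8(W) are all W)
n=10: W (go to 9, an L position)
n=11: L (sole option 10(W) is W)
n=12: W (go to 4, an L position)
n=13: L (sole option 12(W) is W)
n=14: W (go to 7, an L position)
n=15: L (options 5(W), 10(W), 12(W), 14(W) are all W)
n=16: W (go to 15, an L position)
n=17: L (sole option 16(W) is W)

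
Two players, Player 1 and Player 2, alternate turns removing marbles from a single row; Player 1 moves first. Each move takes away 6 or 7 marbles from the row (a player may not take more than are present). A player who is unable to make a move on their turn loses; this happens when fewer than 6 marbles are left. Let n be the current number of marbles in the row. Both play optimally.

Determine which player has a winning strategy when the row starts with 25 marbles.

Player 1 wins.

Classify positions by backward induction: terminal positions (no move available) are L. From any other position, the mover wins iff some move reaches an L.
n=0: no move → L
n=1: no move → L
n=2: no move → L
n=3: no move → L
n=4: no move → L
n=5: no move → L
n=6: →0(L), so W
n=7: →1(L), so W
n=8: →2(L), so W
n=9: →3(L), so W
n=10: →4(L), so W
n=11: →5(L), so W
n=12: →5(L), so W
n=13: →7(W), 6(W) — all W, so L
n=14: →8(W), 7(W) — all W, so L
n=15: →9(W), 8(W) — all W, so L
n=16: →10(W), 9(W) — all W, so L
n=17: →11(W), 10(W) — all W, so L
n=18: →12(W), 11(W) — all W, so L
n=19: →13(L), so W
n=20: →14(L), so W
n=21: →15(L), so W
n=22: →16(L), so W
n=23: →17(L), so W
n=24: →18(L), so W
n=25: →18(L), so W
From 25 Player 1 can remove 7, leaving 18, reaching an L position.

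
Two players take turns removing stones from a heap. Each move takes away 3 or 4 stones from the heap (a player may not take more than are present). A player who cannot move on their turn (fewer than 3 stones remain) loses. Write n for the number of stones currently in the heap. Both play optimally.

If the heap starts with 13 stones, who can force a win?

Use the standard recursion: the mover loses at a terminal position; elsewhere, the mover wins exactly when some move hands the opponent an L position.
n=0: no move → L
n=1: no move → L
n=2: no move → L
n=3: reaches L-position 0 → W
n=4: reaches L-position 1 → W
n=5: reaches L-position 2 → W
n=6: reaches L-position 2 → W
n=7: only reaches 4(W), 3(W), all W → L
n=8: only reaches 5(W), 4(W), all W → L
n=9: only reaches 6(W), 5(W), all W → L
n=10: reaches L-position 7 → W
n=11: reaches L-position 8 → W
n=12: reaches L-position 9 → W
n=13: reaches L-position 9 → W
From 13 the player to move can remove 4, leaving 9, reaching an L position.

The first player wins.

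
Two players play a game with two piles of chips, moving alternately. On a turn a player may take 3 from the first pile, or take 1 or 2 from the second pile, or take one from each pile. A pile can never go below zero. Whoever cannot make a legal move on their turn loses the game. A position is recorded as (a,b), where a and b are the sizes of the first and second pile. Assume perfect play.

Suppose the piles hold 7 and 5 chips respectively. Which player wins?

The first player wins.

Work bottom-up. With no move the player to move loses. Otherwise the position is W if at least one move leads to an L position for the opponent, and L if every move leads to a W.
No move ever increases a pile, so every position that can arise here has a ≤ 7 and b ≤ 5; it is enough to label the cells with 0 ≤ a ≤ 7 and 0 ≤ b ≤ 5.
Every move lowers a or b (never raises either), so fill the grid row by row in increasing a, and left to right within a row: each cell's successors are then already labelled.
      b=0  b=1  b=2  b=3  b=4  b=5
a=0:    L    W    W    L    W    W
a=1:    L    W    W    L    W    W
a=2:    L    W    W    L    W    W
a=3:    W    W    L    W    W    L
a=4:    W    L    W    W    L    W
a=5:    W    L    W    W    L    W
a=6:    L    W    W    L    W    W
a=7:    L    W    W    L    W    W
Cells with no legal move (terminal, hence L): (0,0), (1,0), (2,0).
The remaining L cells, each justified by listing all of its moves:
(0,3): L (options (0,2)(W), (0,1)(W) are all W)
(1,3): L (options (1,2)(W), (1,1)(W), (0,2)(W) are all W)
(2,3): L (options (2,2)(W), (2,1)(W), (1,2)(W) are all W)
(3,2): L (options (0,2)(W), (3,1)(W), (3,0)(W), (2,1)(W) are all W)
(3,5): L (options (0,5)(W), (3,4)(W), (3,3)(W), (2,4)(W) are all W)
(4,1): L (options (1,1)(W), (4,0)(W), (3,0)(W) are all W)
(4,4): L (options (1,4)(W), (4,3)(W), (4,2)(W), (3,3)(W) are all W)
(5,1): L (options (2,1)(W), (5,0)(W), (4,0)(W) are all W)
(5,4): L (options (2,4)(W), (5,3)(W), (5,2)(W), (4,3)(W) are all W)
(6,0): L (sole option (3,0)(W) is W)
(6,3): L (options (3,3)(W), (6,2)(W), (6,1)(W), (5,2)(W) are all W)
(7,0): L (sole option (4,0)(W) is W)
(7,3): L (options (4,3)(W), (7,2)(W), (7,1)(W), (6,2)(W) are all W)
Every other cell has at least one move into one of the L cells above, so it is W.
From (7,5) the player to move can move to (7,3), reaching an L position.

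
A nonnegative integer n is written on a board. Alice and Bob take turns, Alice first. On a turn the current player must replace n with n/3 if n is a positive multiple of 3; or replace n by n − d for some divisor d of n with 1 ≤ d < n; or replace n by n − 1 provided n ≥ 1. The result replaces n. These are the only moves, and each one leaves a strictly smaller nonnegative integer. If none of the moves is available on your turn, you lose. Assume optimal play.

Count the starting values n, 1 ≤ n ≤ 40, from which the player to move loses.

Compute win/loss labels from the base case upward. A position with no move is L. Any other position is W if it can reach an L in one move, else L.
n=0: no move → L
n=1: W (go to 0, an L position)
n=2: L (sole option 1(W) is W)
n=3: W (go to 2, an L position)
n=4: W (go to 2, an L position)
n=5: L (sole option 4(W) is W)
n=6: W (go to 2, an L position)
n=7: L (sole option 6(W) is W)
n=8: W (go to 7, an L position)
n=9: L (options 3(W), 6(W), 8(W) are all W)
n=10: W (go to 5, an L position)
n=11: L (sole option 10(W) is W)
n=12: W (go to 9, an L position)
n=13: L (sole option 12(W) is W)
n=14: W (go to 7, an L position)
n=15: W (go to 5, an L position)
n=16: L (options 8(W), 12(W), 14(W), 15(W) are all W)
n=17: W (go to 16, an L position)
n=18: W (go to 9, an L position)
n=19: L (sole option 18(W) is W)
n=20: W (go to 16, an L position)
n=21: W (go to 7, an L position)
n=22: W (go to 11, an L position)
n=23: L (sole option 22(W) is W)
n=24: W (go to 16, an L position)
n=25: L (options 20(W), 24(W) are all W)
n=26: W (go to 13, an L position)
n=27: W (go to 9, an L position)
n=28: L (options 14(W), 21(W), 24(W), 26(W), 27(W) are all W)
n=29: W (go to 28, an L position)
n=30: W (go to 25, an L position)
n=31: L (sole option 30(W) is W)
n=32: W (go to 16, an L position)
n=33: W (go to 11, an L position)
n=34: L (options 17(W), 32(W), 33(W) are all W)
n=35: W (go to 28, an L position)
n=36: W (go to 34, an L position)
n=37: L (sole option 36(W) is W)
n=38: W (go to 19, an L position)
n=39: W (go to 13, an L position)
n=40: L (options 20(W), 30(W), 32(W), 35(W), 36(W), 38(W), 39(W) are all W)
L entries with 1 ≤ n ≤ 40 (n=0 is outside the asked range and is not counted): n = 2, 5, 7, 9, 11, 13, 16, 19, 23, 25, 28, 31, 34, 37, 40; that makes 15.

15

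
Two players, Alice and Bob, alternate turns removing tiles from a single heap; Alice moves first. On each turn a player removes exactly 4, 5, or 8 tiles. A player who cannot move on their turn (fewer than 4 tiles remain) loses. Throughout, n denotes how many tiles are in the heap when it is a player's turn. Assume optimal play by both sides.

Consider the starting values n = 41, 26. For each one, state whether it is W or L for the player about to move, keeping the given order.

41: W, 26: L

Positions with no move are L. A position that does have a move is losing for the player to move precisely when every available move leads to a winning position for the opponent. Fill in the labels:
n=0: no move → L
n=1: no move → L
n=2: no move → L
n=3: no move → L
n=4: reaches L-position 0 → W
n=5: reaches L-position 1 → W
n=6: reaches L-position 2 → W
n=7: reaches L-position 3 → W
n=8: reaches L-position 3 → W
n=9: reaches L-position 1 → W
n=10: reaches L-position 2 → W
n=11: reaches L-position 3 → W
n=12: only reaches 8(W), 7(W), 4(W), all W → L
n=13: only reaches 9(W), 8(W), 5(W), all W → L
n=14: only reaches 10(W), 9(W), 6(W), all W → L
n=15: only reaches 11(W), 10(W), 7(W), all W → L
n=16: reaches L-position 12 → W
n=17: reaches L-position 13 → W
n=18: reaches L-position 14 → W
n=19: reaches L-position 15 → W
n=20: reaches L-position 15 → W
n=21: reaches L-position 13 → W
n=22: reaches L-position 14 → W
n=23: reaches L-position 15 → W
n=24: only reaches 20(W), 19(W), 16(W), all W → L
n=25: only reaches 21(W), 20(W), 17(W), all W → L
n=26: only reaches 22(W), 21(W), 18(W), all W → L
n=27: only reaches 23(W), 22(W), 19(W), all W → L
n=28: reaches L-position 24 → W
n=29: reaches L-position 25 → W
n=30: reaches L-position 26 → W
n=31: reaches L-position 27 → W
n=32: reaches L-position 27 → W
n=33: reaches L-position 25 → W
n=34: reaches L-position 26 → W
n=35: reaches L-position 27 → W
n=36: only reaches 32(W), 31(W), 28(W), all W → L
n=37: only reaches 33(W), 32(W), 29(W), all W → L
n=38: only reaches 34(W), 33(W), 30(W), all W → L
n=39: only reaches 35(W), 34(W), 31(W), all W → L
n=40: reaches L-position 36 → W
n=41: reaches L-position 37 → W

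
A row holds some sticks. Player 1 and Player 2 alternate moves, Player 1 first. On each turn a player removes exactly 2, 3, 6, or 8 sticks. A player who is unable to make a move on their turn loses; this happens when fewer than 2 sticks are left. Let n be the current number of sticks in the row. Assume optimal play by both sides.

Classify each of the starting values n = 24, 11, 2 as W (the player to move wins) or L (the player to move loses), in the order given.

Positions with no move are L. A position that does have a move is losing for the player to move precisely when every available move leads to a winning position for the opponent. Fill in the labels:
n=0: no move → L
n=1: no move → L
n=2: →0(L), so W
n=3: →1(L), so W
n=4: →1(L), so W
n=5: →3(W), 2(W) — all W, so L
n=6: →0(L), so W
n=7: →5(L), so W
n=8: →5(L), so W
n=9: →1(L), so W
n=10: →8(W), 7(W), 4(W), 2(W) — all W, so L
n=11: →5(L), so W
n=12: →10(L), so W
n=13: →10(L), so W
n=14: →12(W), 11(W), 8(W), 6(W) — all W, so L
n=15: →13(W), 12(W), 9(W), 7(W) — all W, so L
n=16: →14(L), so W
n=17: →15(L), so W
n=18: →15(L), so W
n=19: →17(W), 16(W), 13(W), 11(W) — all W, so L
n=20: →14(L), so W
n=21: →19(L), so W
n=22: →19(L), so W
n=23: →15(L), so W
n=24: →22(W), 21(W), 18(W), 16(W) — all W, so L

24: L, 11: W, 2: W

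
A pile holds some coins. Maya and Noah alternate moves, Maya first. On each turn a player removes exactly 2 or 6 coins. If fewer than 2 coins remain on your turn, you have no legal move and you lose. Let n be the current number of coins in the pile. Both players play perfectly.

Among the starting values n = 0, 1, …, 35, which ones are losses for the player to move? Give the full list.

Compute win/loss labels from the base case upward. A position with no move is L. Any other position is W if it can reach an L in one move, else L.
n=0: no move → L
n=1: no move → L
n=2: can move to 0, which is L ⇒ W
n=3: can move to 1, which is L ⇒ W
n=4: the only move is to 2(W), a W ⇒ L
n=5: the only move is to 3(W), a W ⇒ L
n=6: can move to 4, which is L ⇒ W
n=7: can move to 5, which is L ⇒ W
n=8: moves to 6(W), 2(W); every one is W ⇒ L
n=9: moves to 7(W), 3(W); every one is W ⇒ L
n=10: can move to 8, which is L ⇒ W
n=11: can move to 9, which is L ⇒ W
n=12: moves to 10(W), 6(W); every one is W ⇒ L
n=13: moves to 11(W), 7(W); every one is W ⇒ L
n=14: can move to 12, which is L ⇒ W
n=15: can move to 13, which is L ⇒ W
n=16: moves to 14(W), 10(W); every one is W ⇒ L
n=17: moves to 15(W), 11(W); every one is W ⇒ L
n=18: can move to 16, which is L ⇒ W
n=19: can move to 17, which is L ⇒ W
n=20: moves to 18(W), 14(W); every one is W ⇒ L
n=21: moves to 19(W), 15(W); every one is W ⇒ L
n=22: can move to 20, which is L ⇒ W
n=23: can move to 21, which is L ⇒ W
n=24: moves to 22(W), 18(W); every one is W ⇒ L
n=25: moves to 23(W), 19(W); every one is W ⇒ L
n=26: can move to 24, which is L ⇒ W
n=27: can move to 25, which is L ⇒ W
n=28: moves to 26(W), 22(W); every one is W ⇒ L
n=29: moves to 27(W), 23(W); every one is W ⇒ L
n=30: can move to 28, which is L ⇒ W
n=31: can move to 29, which is L ⇒ W
n=32: moves to 30(W), 26(W); every one is W ⇒ L
n=33: moves to 31(W), 27(W); every one is W ⇒ L
n=34: can move to 32, which is L ⇒ W
n=35: can move to 33, which is L ⇒ W
The losing starting values of n are exactly the entries labelled L in this table (18 of them).

0, 1, 4, 5, 8, 9, 12, 13, 16, 17, 20, 21, 24, 25, 28, 29, 32, 33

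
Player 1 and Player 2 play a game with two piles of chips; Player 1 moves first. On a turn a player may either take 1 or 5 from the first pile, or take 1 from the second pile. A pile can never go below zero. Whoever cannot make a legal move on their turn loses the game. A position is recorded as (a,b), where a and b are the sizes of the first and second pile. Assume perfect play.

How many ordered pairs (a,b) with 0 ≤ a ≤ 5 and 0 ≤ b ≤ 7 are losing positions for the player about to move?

24

Positions with no move are L. A position that does have a move is losing for the player to move precisely when every available move leads to a winning position for the opponent. Fill in the labels:
Every move lowers a or b (never raises either), so fill the grid row by row in increasing a, and left to right within a row: each cell's successors are then already labelled.
      b=0  b=1  b=2  b=3  b=4  b=5  b=6  b=7
a=0:    L    W    L    W    L    W    L    W
a=1:    W    L    W    L    W    L    W    L
a=2:    L    W    L    W    L    W    L    W
a=3:    W    L    W    L    W    L    W    L
a=4:    L    W    L    W    L    W    L    W
a=5:    W    L    W    L    W    L    W    L
Cells with no legal move (terminal, hence L): (0,0).
The remaining L cells, each justified by listing all of its moves:
(0,2): L (sole option (0,1)(W) is W)
(0,4): L (sole option (0,3)(W) is W)
(0,6): L (sole option (0,5)(W) is W)
(1,1): L (options (0,1)(W), (1,0)(W) are all W)
(1,3): L (options (0,3)(W), (1,2)(W) are all W)
(1,5): L (options (0,5)(W), (1,4)(W) are all W)
(1,7): L (options (0,7)(W), (1,6)(W) are all W)
(2,0): L (sole option (1,0)(W) is W)
(2,2): L (options (1,2)(W), (2,1)(W) are all W)
(2,4): L (options (1,4)(W), (2,3)(W) are all W)
(2,6): L (options (1,6)(W), (2,5)(W) are all W)
(3,1): L (options (2,1)(W), (3,0)(W) are all W)
(3,3): L (options (2,3)(W), (3,2)(W) are all W)
(3,5): L (options (2,5)(W), (3,4)(W) are all W)
(3,7): L (options (2,7)(W), (3,6)(W) are all W)
(4,0): L (sole option (3,0)(W) is W)
(4,2): L (options (3,2)(W), (4,1)(W) are all W)
(4,4): L (options (3,4)(W), (4,3)(W) are all W)
(4,6): L (options (3,6)(W), (4,5)(W) are all W)
(5,1): L (options (4,1)(W), (0,1)(W), (5,0)(W) are all W)
(5,3): L (options (4,3)(W), (0,3)(W), (5,2)(W) are all W)
(5,5): L (options (4,5)(W), (0,5)(W), (5,4)(W) are all W)
(5,7): L (options (4,7)(W), (0,7)(W), (5,6)(W) are all W)
Every other cell has at least one move into one of the L cells above, so it is W.
L cells per row: a=0: 4, a=1: 4, a=2: 4, a=3: 4, a=4: 4, a=5: 4; total 24.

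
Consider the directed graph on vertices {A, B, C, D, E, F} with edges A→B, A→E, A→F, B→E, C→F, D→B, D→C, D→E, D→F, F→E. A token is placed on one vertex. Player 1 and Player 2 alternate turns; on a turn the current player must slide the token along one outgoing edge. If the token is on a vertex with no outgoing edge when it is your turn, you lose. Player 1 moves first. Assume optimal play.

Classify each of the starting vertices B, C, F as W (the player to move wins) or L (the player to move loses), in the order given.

Use the standard recursion: the mover loses at a terminal position; elsewhere, the mover wins exactly when some move hands the opponent an L position.
Every edge goes from a vertex to one that appears earlier in the order E, B, F, C, D, A, so processing vertices in that order labels each vertex after all of its successors.
E: no outgoing edge → L
B: W (go to E, an L position)
F: W (go to E, an L position)
C: L (sole option F(W) is W)
D: W (go to C, an L position)
A: W (go to E, an L position)

B: W, C: L, F: W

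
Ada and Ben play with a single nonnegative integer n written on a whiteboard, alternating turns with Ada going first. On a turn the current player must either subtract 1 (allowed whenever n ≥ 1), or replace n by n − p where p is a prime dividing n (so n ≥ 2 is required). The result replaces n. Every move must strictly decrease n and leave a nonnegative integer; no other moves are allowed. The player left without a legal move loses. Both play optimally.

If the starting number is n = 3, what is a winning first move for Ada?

Build the W/L table. Terminal = L. A non-terminal position is W if it has a move to some L; otherwise it is L.
n=0: no move → L
n=1: reaches L-position 0 → W
n=2: reaches L-position 0 → W
n=3: reaches L-position 0 → W
From 3, the L positions reachable in one move are: 0.

Move to 0.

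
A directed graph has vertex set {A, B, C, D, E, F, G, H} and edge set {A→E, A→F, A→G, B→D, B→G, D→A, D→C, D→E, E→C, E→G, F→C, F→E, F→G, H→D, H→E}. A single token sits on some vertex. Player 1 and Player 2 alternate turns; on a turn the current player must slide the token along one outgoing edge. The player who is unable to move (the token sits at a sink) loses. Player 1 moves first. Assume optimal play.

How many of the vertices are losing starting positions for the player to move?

Use the standard recursion: the mover loses at a terminal position; elsewhere, the mover wins exactly when some move hands the opponent an L position.
Every edge goes from a vertex to one that appears earlier in the order G, C, E, F, A, D, B, H, so processing vertices in that order labels each vertex after all of its successors.
G: no outgoing edge → L
C: no outgoing edge → L
E: can move to C, which is L ⇒ W
F: can move to C, which is L ⇒ W
A: can move to G, which is L ⇒ W
D: can move to C, which is L ⇒ W
B: can move to G, which is L ⇒ W
H: moves to D(W), E(W); every one is W ⇒ L
The L vertices are C, G, H; that is 3 in all.

3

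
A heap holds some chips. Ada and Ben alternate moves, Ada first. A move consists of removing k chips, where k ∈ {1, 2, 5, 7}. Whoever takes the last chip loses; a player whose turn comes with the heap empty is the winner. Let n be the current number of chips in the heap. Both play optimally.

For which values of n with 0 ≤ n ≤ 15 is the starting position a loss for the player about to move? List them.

1, 4, 7, 10, 13

Label each position W (a win for the player to move) or L (a loss). A position with no legal move is W; any other position is W exactly when some move reaches an L, and L when every move reaches a W.
n=0: no move; the opponent has just taken the last chip and therefore loses → W
n=1: L (sole option 0(W) is W)
n=2: W (go to 1, an L position)
n=3: W (go to 1, an L position)
n=4: L (options 3(W), 2(W) are all W)
n=5: W (go to 4, an L position)
n=6: W (go to 4, an L position)
n=7: L (options 6(W), 5(W), 2(W), 0(W) are all W)
n=8: W (go to 7, an L position)
n=9: W (go to 7, an L position)
n=10: L (options 9(W), 8(W), 5(W), 3(W) are all W)
n=11: W (go to 10, an L position)
n=12: W (go to 10, an L position)
n=13: L (options 12(W), 11(W), 8(W), 6(W) are all W)
n=14: W (go to 13, an L position)
n=15: W (go to 13, an L position)
The losing starting values of n are exactly the entries labelled L in this table (5 of them).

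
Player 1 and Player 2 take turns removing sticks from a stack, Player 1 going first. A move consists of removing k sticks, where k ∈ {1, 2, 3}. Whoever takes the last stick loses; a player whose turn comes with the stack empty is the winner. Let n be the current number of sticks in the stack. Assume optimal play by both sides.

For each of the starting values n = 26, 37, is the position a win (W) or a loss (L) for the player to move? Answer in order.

26: W, 37: L

Classify positions by backward induction: terminal positions (no move available) are W. From any other position, the mover wins iff some move reaches an L.
n=0: no move; the opponent has just taken the last stick and therefore loses → W
n=1: L (sole option 0(W) is W)
n=2: W (go to 1, an L position)
n=3: W (go to 1, an L position)
n=4: W (go to 1, an L position)
n=5: L (options 4(W), 3(W), 2(W) are all W)
n=6: W (go to 5, an L position)
n=7: W (go to 5, an L position)
n=8: W (go to 5, an L position)
n=9: L (options 8(W), 7(W), 6(W) are all W)
n=10: W (go to 9, an L position)
n=11: W (go to 9, an L position)
n=12: W (go to 9, an L position)
n=13: L (options 12(W), 11(W), 10(W) are all W)
n=14: W (go to 13, an L position)
n=15: W (go to 13, an L position)
n=16: W (go to 13, an L position)
n=17: L (options 16(W), 15(W), 14(W) are all W)
n=18: W (go to 17, an L position)
n=19: W (go to 17, an L position)
n=20: W (go to 17, an L position)
n=21: L (options 20(W), 19(W), 18(W) are all W)
n=22: W (go to 21, an L position)
n=23: W (go to 21, an L position)
n=24: W (go to 21, an L position)
n=25: L (options 24(W), 23(W), 22(W) are all W)
n=26: W (go to 25, an L position)
n=27: W (go to 25, an L position)
n=28: W (go to 25, an L position)
n=29: L (options 28(W), 27(W), 26(W) are all W)
n=30: W (go to 29, an L position)
n=31: W (go to 29, an L position)
n=32: W (go to 29, an L position)
n=33: L (options 32(W), 31(W), 30(W) are all W)
n=34: W (go to 33, an L position)
n=35: W (go to 33, an L position)
n=36: W (go to 33, an L position)
n=37: L (options 36(W), 35(W), 34(W) are all W)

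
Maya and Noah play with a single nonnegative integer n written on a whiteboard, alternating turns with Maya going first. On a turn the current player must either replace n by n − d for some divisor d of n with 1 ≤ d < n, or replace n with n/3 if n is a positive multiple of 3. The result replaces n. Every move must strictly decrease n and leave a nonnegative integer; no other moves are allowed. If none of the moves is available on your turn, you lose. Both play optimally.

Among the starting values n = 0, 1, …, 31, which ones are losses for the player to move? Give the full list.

0, 1, 4, 7, 9, 11, 13, 15, 17, 19, 23, 25, 28, 31

Classify positions by backward induction: terminal positions (no move available) are L. From any other position, the mover wins iff some move reaches an L.
n=0: no move → L
n=1: no move → L
n=2: W (go to 1, an L position)
n=3: W (go to 1, an L position)
n=4: L (options 2(W), 3(W) are all W)
n=5: W (go to 4, an L position)
n=6: W (go to 4, an L position)
n=7: L (sole option 6(W) is W)
n=8: W (go to 4, an L position)
n=9: L (options 3(W), 6(W), 8(W) are all W)
n=10: W (go to 9, an L position)
n=11: L (sole option 10(W) is W)
n=12: W (go to 4, an L position)
n=13: L (sole option 12(W) is W)
n=14: W (go to 7, an L position)
n=15: L (options 5(W), 10(W), 12(W), 14(W) are all W)
n=16: W (go to 15, an L position)
n=17: L (sole option 16(W) is W)
n=18: W (go to 9, an L position)
n=19: L (sole option 18(W) is W)
n=20: W (go to 15, an L position)
n=21: W (go to 7, an L position)
n=22: W (go to 11, an L position)
n=23: L (sole option 22(W) is W)
n=24: W (go to 23, an L position)
n=25: L (options 20(W), 24(W) are all W)
n=26: W (go to 13, an L position)
n=27: W (go to 9, an L position)
n=28: L (options 14(W), 21(W), 24(W), 26(W), 27(W) are all W)
n=29: W (go to 28, an L position)
n=30: W (go to 15, an L position)
n=31: L (sole option 30(W) is W)
Reading off the rows marked L gives the requested list; there are 14 such values of n.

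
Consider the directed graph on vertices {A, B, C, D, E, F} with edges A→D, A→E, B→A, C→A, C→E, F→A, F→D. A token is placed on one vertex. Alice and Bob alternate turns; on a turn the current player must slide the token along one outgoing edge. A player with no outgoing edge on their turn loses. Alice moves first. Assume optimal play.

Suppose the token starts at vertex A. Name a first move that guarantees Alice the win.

Move to D.

Classify positions by backward induction: terminal positions (no move available) are L. From any other position, the mover wins iff some move reaches an L.
Every edge goes from a vertex to one that appears earlier in the order E, D, A, C, F, B, so processing vertices in that order labels each vertex after all of its successors.
E: no outgoing edge → L
D: no outgoing edge → L
A: →D(L), so W
C: →E(L), so W
F: →D(L), so W
B: →A(W) only, which is W, so L
From A, the L positions reachable in one move are: D, E. Any move reaching one of these is winning.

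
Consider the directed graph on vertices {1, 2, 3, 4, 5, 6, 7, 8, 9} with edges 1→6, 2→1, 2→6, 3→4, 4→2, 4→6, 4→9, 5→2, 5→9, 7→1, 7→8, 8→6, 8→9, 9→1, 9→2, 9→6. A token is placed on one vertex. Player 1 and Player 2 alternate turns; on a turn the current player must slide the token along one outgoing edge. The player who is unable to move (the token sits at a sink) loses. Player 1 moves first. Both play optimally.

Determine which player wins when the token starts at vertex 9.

Player 1 wins.

Positions with no move are L. A position that does have a move is losing for the player to move precisely when every available move leads to a winning position for the opponent. Fill in the labels:
Every edge goes from a vertex to one that appears earlier in the order 6, 1, 2, 9, 8, 7, 5, 4, 3, so processing vertices in that order labels each vertex after all of its successors.
6: no outgoing edge → L
1: can move to 6, which is L ⇒ W
2: can move to 6, which is L ⇒ W
9: can move to 6, which is L ⇒ W
8: can move to 6, which is L ⇒ W
7: moves to 8(W), 1(W); every one is W ⇒ L
5: moves to 9(W), 2(W); every one is W ⇒ L
4: can move to 6, which is L ⇒ W
3: the only move is to 4(W), a W ⇒ L
The starting position 9 is W: Player 1 should move to 6, handing over an L position.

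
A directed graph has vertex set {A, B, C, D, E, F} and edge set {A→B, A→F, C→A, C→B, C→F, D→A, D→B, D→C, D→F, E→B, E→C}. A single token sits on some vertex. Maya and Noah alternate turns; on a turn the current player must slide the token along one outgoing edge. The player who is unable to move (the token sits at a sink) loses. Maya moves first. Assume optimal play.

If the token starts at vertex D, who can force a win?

Maya wins.

Work bottom-up. With no move the player to move loses. Otherwise the position is W if at least one move leads to an L position for the opponent, and L if every move leads to a W.
Every edge goes from a vertex to one that appears earlier in the order F, B, A, C, D, E, so processing vertices in that order labels each vertex after all of its successors.
F: no outgoing edge → L
B: no outgoing edge → L
A: W (go to B, an L position)
C: W (go to B, an L position)
D: W (go to B, an L position)
E: W (go to B, an L position)
From D Maya can move to B, reaching an L position.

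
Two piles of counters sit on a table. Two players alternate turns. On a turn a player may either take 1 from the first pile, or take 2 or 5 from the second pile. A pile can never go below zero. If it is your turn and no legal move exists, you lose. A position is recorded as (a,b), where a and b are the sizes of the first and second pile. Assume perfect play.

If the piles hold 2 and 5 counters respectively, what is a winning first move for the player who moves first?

Build the W/L table. Terminal = L. A non-terminal position is W if it has a move to some L; otherwise it is L.
No move ever increases a pile, so every position that can arise here has a ≤ 2 and b ≤ 5; it is enough to label the cells with 0 ≤ a ≤ 2 and 0 ≤ b ≤ 5.
Every move lowers a or b (never raises either), so fill the grid row by row in increasing a, and left to right within a row: each cell's successors are then already labelled.
      b=0  b=1  b=2  b=3  b=4  b=5
a=0:    L    L    W    W    L    W
a=1:    W    W    L    L    W    W
a=2:    L    L    W    W    L    W
Cells with no legal move (terminal, hence L): (0,0), (0,1).
The remaining L cells, each justified by listing all of its moves:
(0,4): L (sole option (0,2)(W) is W)
(1,2): L (options (0,2)(W), (1,0)(W) are all W)
(1,3): L (options (0,3)(W), (1,1)(W) are all W)
(2,0): L (sole option (1,0)(W) is W)
(2,1): L (sole option (1,1)(W) is W)
(2,4): L (options (1,4)(W), (2,2)(W) are all W)
Every other cell has at least one move into one of the L cells above, so it is W.
From (2,5), the L positions reachable in one move are: (2,0).

Move to (2,0).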